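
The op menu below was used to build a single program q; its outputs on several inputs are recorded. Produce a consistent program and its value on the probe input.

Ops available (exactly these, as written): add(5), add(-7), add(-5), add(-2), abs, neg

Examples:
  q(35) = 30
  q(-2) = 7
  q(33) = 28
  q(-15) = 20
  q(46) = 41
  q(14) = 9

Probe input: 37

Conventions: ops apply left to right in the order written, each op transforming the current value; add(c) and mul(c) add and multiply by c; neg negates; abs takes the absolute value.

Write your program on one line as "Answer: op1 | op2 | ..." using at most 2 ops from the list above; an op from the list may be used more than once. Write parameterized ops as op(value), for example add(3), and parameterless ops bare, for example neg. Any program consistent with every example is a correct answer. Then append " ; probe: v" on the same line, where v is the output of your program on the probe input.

add(-5) | abs ; probe: 32

Check, running the answer program on each example:
  35 -> 30 -> 30
  -2 -> -7 -> 7
  33 -> 28 -> 28
  -15 -> -20 -> 20
  46 -> 41 -> 41
  14 -> 9 -> 9
  probe: 37 -> 32 -> 32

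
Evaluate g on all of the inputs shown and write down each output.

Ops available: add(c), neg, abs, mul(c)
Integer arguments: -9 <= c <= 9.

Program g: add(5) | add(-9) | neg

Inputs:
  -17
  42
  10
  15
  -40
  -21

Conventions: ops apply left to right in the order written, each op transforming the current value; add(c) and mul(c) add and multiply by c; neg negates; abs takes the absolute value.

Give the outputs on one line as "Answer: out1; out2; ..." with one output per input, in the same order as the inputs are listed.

21; -38; -6; -11; 44; 25

Execution, op by op:
  -17 -> -12 -> -21 -> 21
  42 -> 47 -> 38 -> -38
  10 -> 15 -> 6 -> -6
  15 -> 20 -> 11 -> -11
  -40 -> -35 -> -44 -> 44
  -21 -> -16 -> -25 -> 25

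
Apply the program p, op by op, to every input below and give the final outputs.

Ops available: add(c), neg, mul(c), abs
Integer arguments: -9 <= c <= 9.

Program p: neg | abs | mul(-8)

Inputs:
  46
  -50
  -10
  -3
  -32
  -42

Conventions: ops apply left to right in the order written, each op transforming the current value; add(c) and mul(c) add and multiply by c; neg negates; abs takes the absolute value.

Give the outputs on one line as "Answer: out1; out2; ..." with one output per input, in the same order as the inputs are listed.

Execution, op by op:
  46 -> -46 -> 46 -> -368
  -50 -> 50 -> 50 -> -400
  -10 -> 10 -> 10 -> -80
  -3 -> 3 -> 3 -> -24
  -32 -> 32 -> 32 -> -256
  -42 -> 42 -> 42 -> -336

-368; -400; -80; -24; -256; -336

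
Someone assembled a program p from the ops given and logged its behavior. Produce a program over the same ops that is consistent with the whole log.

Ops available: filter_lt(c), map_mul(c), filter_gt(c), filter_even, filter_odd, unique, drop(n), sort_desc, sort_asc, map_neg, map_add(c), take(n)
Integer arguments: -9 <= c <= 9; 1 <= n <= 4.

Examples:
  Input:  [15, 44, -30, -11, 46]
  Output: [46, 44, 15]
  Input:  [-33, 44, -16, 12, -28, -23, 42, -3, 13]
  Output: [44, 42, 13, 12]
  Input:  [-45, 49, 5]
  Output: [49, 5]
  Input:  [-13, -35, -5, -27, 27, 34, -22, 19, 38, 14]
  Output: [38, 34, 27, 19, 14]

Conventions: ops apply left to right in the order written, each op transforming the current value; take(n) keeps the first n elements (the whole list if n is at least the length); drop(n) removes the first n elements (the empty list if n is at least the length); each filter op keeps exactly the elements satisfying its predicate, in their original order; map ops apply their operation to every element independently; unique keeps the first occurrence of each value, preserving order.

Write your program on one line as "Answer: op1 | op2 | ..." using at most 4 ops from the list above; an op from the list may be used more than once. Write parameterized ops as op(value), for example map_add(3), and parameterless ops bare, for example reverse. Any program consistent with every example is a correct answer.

sort_asc | filter_gt(-2) | sort_desc

Check, running the answer program on each example:
  [15, 44, -30, -11, 46] -> [-30, -11, 15, 44, 46] -> [15, 44, 46] -> [46, 44, 15]
  [-33, 44, -16, 12, -28, -23, 42, -3, 13] -> [-33, -28, -23, -16, -3, 12, 13, 42, 44] -> [12, 13, 42, 44] -> [44, 42, 13, 12]
  [-45, 49, 5] -> [-45, 5, 49] -> [5, 49] -> [49, 5]
  [-13, -35, -5, -27, 27, 34, -22, 19, 38, 14] -> [-35, -27, -22, -13, -5, 14, 19, 27, 34, 38] -> [14, 19, 27, 34, 38] -> [38, 34, 27, 19, 14]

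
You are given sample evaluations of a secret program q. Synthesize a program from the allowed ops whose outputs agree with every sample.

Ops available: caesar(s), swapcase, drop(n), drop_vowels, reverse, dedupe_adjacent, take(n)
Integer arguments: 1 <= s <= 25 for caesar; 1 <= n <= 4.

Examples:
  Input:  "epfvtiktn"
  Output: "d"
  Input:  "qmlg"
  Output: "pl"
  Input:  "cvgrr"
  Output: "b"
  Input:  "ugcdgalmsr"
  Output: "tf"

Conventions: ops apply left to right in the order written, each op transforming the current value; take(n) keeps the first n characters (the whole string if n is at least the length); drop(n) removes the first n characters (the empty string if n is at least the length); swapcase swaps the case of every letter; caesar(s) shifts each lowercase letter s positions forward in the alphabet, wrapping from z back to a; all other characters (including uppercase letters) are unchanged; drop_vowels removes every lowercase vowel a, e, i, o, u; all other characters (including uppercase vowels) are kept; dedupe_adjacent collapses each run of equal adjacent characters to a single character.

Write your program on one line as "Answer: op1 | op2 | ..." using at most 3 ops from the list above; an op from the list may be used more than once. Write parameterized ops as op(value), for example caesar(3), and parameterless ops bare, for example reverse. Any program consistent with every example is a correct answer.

take(2) | caesar(25) | drop_vowels

Check, running the answer program on each example:
  "epfvtiktn" -> "ep" -> "do" -> "d"
  "qmlg" -> "qm" -> "pl" -> "pl"
  "cvgrr" -> "cv" -> "bu" -> "b"
  "ugcdgalmsr" -> "ug" -> "tf" -> "tf"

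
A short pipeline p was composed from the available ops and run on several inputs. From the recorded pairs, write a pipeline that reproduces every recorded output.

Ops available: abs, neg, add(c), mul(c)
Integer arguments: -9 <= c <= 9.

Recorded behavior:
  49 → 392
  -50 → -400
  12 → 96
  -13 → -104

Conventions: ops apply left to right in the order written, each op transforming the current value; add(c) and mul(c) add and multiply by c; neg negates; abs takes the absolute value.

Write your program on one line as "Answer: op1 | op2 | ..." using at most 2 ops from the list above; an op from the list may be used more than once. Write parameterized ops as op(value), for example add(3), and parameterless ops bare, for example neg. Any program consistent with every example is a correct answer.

mul(-8) | mul(-1)

Check, running the answer program on each example:
  49 -> -392 -> 392
  -50 -> 400 -> -400
  12 -> -96 -> 96
  -13 -> 104 -> -104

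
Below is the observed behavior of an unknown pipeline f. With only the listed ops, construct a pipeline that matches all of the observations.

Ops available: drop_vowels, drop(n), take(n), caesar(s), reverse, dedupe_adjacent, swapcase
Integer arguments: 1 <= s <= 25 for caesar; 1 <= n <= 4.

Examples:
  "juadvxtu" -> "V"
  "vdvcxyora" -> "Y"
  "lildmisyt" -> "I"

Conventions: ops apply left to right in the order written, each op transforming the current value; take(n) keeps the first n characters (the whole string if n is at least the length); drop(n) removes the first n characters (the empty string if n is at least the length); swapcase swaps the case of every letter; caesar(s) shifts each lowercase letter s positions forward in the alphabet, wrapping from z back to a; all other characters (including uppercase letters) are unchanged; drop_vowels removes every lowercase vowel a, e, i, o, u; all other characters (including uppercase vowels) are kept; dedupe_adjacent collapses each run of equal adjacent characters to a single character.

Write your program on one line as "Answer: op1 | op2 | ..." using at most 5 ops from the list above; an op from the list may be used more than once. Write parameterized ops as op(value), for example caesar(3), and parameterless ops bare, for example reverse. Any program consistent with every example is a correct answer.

drop(3) | reverse | drop(3) | swapcase | take(1)

Check, running the answer program on each example:
  "juadvxtu" -> "dvxtu" -> "utxvd" -> "vd" -> "VD" -> "V"
  "vdvcxyora" -> "cxyora" -> "aroyxc" -> "yxc" -> "YXC" -> "Y"
  "lildmisyt" -> "dmisyt" -> "tysimd" -> "imd" -> "IMD" -> "I"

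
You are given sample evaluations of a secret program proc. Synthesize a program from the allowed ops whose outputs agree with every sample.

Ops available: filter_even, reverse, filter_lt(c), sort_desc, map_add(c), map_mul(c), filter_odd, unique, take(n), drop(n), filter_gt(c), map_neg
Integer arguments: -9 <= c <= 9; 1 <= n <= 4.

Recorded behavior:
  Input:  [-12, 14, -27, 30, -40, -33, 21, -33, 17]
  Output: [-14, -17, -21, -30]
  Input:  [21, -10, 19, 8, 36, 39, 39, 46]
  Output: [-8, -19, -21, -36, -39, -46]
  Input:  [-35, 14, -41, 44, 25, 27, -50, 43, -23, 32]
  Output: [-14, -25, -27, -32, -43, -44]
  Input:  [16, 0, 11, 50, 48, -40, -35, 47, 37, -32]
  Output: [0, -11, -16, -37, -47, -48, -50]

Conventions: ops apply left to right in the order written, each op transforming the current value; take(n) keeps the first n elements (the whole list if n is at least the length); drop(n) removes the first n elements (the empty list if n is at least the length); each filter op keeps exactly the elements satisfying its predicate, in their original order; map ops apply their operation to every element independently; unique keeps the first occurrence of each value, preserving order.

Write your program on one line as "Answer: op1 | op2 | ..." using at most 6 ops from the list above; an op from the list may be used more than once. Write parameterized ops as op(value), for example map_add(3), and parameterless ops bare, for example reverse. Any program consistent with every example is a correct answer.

filter_gt(-1) | map_neg | reverse | unique | sort_desc

Check, running the answer program on each example:
  [-12, 14, -27, 30, -40, -33, 21, -33, 17] -> [14, 30, 21, 17] -> [-14, -30, -21, -17] -> [-17, -21, -30, -14] -> [-17, -21, -30, -14] -> [-14, -17, -21, -30]
  [21, -10, 19, 8, 36, 39, 39, 46] -> [21, 19, 8, 36, 39, 39, 46] -> [-21, -19, -8, -36, -39, -39, -46] -> [-46, -39, -39, -36, -8, -19, -21] -> [-46, -39, -36, -8, -19, -21] -> [-8, -19, -21, -36, -39, -46]
  [-35, 14, -41, 44, 25, 27, -50, 43, -23, 32] -> [14, 44, 25, 27, 43, 32] -> [-14, -44, -25, -27, -43, -32] -> [-32, -43, -27, -25, -44, -14] -> [-32, -43, -27, -25, -44, -14] -> [-14, -25, -27, -32, -43, -44]
  [16, 0, 11, 50, 48, -40, -35, 47, 37, -32] -> [16, 0, 11, 50, 48, 47, 37] -> [-16, 0, -11, -50, -48, -47, -37] -> [-37, -47, -48, -50, -11, 0, -16] -> [-37, -47, -48, -50, -11, 0, -16] -> [0, -11, -16, -37, -47, -48, -50]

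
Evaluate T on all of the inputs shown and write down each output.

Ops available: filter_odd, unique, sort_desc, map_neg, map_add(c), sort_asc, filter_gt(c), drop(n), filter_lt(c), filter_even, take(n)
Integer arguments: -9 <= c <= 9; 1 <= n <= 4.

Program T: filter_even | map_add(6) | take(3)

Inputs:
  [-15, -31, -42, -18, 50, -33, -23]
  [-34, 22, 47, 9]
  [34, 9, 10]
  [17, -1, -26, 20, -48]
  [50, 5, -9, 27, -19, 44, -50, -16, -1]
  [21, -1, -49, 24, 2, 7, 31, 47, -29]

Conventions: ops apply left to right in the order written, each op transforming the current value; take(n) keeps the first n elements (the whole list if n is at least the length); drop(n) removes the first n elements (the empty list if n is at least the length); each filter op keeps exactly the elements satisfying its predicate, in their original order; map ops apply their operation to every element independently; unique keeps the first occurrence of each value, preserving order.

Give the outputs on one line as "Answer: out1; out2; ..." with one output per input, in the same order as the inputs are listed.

[-36, -12, 56]; [-28, 28]; [40, 16]; [-20, 26, -42]; [56, 50, -44]; [30, 8]

Execution, op by op:
  [-15, -31, -42, -18, 50, -33, -23] -> [-42, -18, 50] -> [-36, -12, 56] -> [-36, -12, 56]
  [-34, 22, 47, 9] -> [-34, 22] -> [-28, 28] -> [-28, 28]
  [34, 9, 10] -> [34, 10] -> [40, 16] -> [40, 16]
  [17, -1, -26, 20, -48] -> [-26, 20, -48] -> [-20, 26, -42] -> [-20, 26, -42]
  [50, 5, -9, 27, -19, 44, -50, -16, -1] -> [50, 44, -50, -16] -> [56, 50, -44, -10] -> [56, 50, -44]
  [21, -1, -49, 24, 2, 7, 31, 47, -29] -> [24, 2] -> [30, 8] -> [30, 8]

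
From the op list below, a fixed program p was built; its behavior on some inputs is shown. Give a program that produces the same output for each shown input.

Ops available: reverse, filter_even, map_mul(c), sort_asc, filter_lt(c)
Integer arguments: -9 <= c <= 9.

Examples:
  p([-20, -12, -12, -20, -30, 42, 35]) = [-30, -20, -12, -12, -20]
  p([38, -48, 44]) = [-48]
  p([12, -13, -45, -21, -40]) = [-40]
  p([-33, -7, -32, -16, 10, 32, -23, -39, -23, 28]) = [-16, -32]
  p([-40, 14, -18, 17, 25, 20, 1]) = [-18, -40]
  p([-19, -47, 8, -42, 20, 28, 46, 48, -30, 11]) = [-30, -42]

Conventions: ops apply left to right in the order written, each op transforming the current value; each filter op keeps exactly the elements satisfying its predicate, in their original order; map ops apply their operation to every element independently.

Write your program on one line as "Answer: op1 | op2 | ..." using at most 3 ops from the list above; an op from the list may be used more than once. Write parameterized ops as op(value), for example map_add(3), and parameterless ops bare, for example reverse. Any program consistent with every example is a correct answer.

reverse | filter_lt(5) | filter_even

Check, running the answer program on each example:
  [-20, -12, -12, -20, -30, 42, 35] -> [35, 42, -30, -20, -12, -12, -20] -> [-30, -20, -12, -12, -20] -> [-30, -20, -12, -12, -20]
  [38, -48, 44] -> [44, -48, 38] -> [-48] -> [-48]
  [12, -13, -45, -21, -40] -> [-40, -21, -45, -13, 12] -> [-40, -21, -45, -13] -> [-40]
  [-33, -7, -32, -16, 10, 32, -23, -39, -23, 28] -> [28, -23, -39, -23, 32, 10, -16, -32, -7, -33] -> [-23, -39, -23, -16, -32, -7, -33] -> [-16, -32]
  [-40, 14, -18, 17, 25, 20, 1] -> [1, 20, 25, 17, -18, 14, -40] -> [1, -18, -40] -> [-18, -40]
  [-19, -47, 8, -42, 20, 28, 46, 48, -30, 11] -> [11, -30, 48, 46, 28, 20, -42, 8, -47, -19] -> [-30, -42, -47, -19] -> [-30, -42]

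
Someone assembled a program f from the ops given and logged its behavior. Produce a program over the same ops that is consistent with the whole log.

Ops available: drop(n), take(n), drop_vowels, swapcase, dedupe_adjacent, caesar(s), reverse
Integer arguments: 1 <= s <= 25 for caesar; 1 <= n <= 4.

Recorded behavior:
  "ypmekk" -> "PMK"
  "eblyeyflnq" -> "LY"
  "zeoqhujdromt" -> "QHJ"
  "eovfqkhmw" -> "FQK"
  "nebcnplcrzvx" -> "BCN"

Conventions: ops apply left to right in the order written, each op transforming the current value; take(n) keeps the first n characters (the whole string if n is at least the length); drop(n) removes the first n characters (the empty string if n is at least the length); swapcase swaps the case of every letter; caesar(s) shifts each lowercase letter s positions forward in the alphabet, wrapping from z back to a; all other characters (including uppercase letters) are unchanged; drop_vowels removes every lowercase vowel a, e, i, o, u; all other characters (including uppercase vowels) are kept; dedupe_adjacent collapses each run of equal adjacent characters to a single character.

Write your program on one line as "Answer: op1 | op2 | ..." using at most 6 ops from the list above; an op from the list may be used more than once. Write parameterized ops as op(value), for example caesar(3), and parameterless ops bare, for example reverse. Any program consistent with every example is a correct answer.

drop_vowels | swapcase | take(4) | dedupe_adjacent | drop(1)

Check, running the answer program on each example:
  "ypmekk" -> "ypmkk" -> "YPMKK" -> "YPMK" -> "YPMK" -> "PMK"
  "eblyeyflnq" -> "blyyflnq" -> "BLYYFLNQ" -> "BLYY" -> "BLY" -> "LY"
  "zeoqhujdromt" -> "zqhjdrmt" -> "ZQHJDRMT" -> "ZQHJ" -> "ZQHJ" -> "QHJ"
  "eovfqkhmw" -> "vfqkhmw" -> "VFQKHMW" -> "VFQK" -> "VFQK" -> "FQK"
  "nebcnplcrzvx" -> "nbcnplcrzvx" -> "NBCNPLCRZVX" -> "NBCN" -> "NBCN" -> "BCN"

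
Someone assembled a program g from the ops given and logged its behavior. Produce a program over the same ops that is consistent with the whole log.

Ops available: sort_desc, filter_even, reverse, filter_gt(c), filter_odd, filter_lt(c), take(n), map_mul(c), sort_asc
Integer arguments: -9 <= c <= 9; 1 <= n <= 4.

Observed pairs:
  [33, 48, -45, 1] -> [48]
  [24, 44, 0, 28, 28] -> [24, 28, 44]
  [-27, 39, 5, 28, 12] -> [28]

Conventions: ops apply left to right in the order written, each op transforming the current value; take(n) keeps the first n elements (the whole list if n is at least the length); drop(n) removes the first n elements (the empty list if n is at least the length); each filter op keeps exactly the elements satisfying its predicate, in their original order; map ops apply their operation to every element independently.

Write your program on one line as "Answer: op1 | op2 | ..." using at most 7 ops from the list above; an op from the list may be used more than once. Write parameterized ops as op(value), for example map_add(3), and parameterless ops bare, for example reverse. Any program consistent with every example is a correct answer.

take(4) | sort_asc | filter_even | sort_desc | take(3) | sort_asc

Check, running the answer program on each example:
  [33, 48, -45, 1] -> [33, 48, -45, 1] -> [-45, 1, 33, 48] -> [48] -> [48] -> [48] -> [48]
  [24, 44, 0, 28, 28] -> [24, 44, 0, 28] -> [0, 24, 28, 44] -> [0, 24, 28, 44] -> [44, 28, 24, 0] -> [44, 28, 24] -> [24, 28, 44]
  [-27, 39, 5, 28, 12] -> [-27, 39, 5, 28] -> [-27, 5, 28, 39] -> [28] -> [28] -> [28] -> [28]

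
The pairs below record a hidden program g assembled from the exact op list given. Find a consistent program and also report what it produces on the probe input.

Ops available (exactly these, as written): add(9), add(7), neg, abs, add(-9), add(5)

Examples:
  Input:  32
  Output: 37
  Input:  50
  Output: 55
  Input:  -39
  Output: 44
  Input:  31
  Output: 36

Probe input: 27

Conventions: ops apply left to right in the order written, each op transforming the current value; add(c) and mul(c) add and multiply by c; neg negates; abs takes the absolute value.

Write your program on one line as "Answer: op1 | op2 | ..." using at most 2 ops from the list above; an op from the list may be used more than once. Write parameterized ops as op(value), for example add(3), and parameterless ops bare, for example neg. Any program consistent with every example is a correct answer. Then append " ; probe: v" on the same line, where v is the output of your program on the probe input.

abs | add(5) ; probe: 32

Check, running the answer program on each example:
  32 -> 32 -> 37
  50 -> 50 -> 55
  -39 -> 39 -> 44
  31 -> 31 -> 36
  probe: 27 -> 27 -> 32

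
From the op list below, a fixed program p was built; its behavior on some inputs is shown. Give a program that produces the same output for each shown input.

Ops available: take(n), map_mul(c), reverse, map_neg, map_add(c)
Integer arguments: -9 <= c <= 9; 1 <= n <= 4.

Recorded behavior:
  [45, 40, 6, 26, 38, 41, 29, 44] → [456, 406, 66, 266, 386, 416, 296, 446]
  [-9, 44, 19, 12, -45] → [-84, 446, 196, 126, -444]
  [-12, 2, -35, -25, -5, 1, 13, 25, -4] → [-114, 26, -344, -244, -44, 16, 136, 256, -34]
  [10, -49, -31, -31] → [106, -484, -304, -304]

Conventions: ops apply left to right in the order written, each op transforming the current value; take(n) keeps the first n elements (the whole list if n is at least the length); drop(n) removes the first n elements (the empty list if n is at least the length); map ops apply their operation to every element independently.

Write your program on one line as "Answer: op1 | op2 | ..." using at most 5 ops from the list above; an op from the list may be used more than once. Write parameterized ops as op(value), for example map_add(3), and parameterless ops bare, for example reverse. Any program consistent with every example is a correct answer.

reverse | map_mul(-5) | map_mul(-2) | map_add(6) | reverse

Check, running the answer program on each example:
  [45, 40, 6, 26, 38, 41, 29, 44] -> [44, 29, 41, 38, 26, 6, 40, 45] -> [-220, -145, -205, -190, -130, -30, -200, -225] -> [440, 290, 410, 380, 260, 60, 400, 450] -> [446, 296, 416, 386, 266, 66, 406, 456] -> [456, 406, 66, 266, 386, 416, 296, 446]
  [-9, 44, 19, 12, -45] -> [-45, 12, 19, 44, -9] -> [225, -60, -95, -220, 45] -> [-450, 120, 190, 440, -90] -> [-444, 126, 196, 446, -84] -> [-84, 446, 196, 126, -444]
  [-12, 2, -35, -25, -5, 1, 13, 25, -4] -> [-4, 25, 13, 1, -5, -25, -35, 2, -12] -> [20, -125, -65, -5, 25, 125, 175, -10, 60] -> [-40, 250, 130, 10, -50, -250, -350, 20, -120] -> [-34, 256, 136, 16, -44, -244, -344, 26, -114] -> [-114, 26, -344, -244, -44, 16, 136, 256, -34]
  [10, -49, -31, -31] -> [-31, -31, -49, 10] -> [155, 155, 245, -50] -> [-310, -310, -490, 100] -> [-304, -304, -484, 106] -> [106, -484, -304, -304]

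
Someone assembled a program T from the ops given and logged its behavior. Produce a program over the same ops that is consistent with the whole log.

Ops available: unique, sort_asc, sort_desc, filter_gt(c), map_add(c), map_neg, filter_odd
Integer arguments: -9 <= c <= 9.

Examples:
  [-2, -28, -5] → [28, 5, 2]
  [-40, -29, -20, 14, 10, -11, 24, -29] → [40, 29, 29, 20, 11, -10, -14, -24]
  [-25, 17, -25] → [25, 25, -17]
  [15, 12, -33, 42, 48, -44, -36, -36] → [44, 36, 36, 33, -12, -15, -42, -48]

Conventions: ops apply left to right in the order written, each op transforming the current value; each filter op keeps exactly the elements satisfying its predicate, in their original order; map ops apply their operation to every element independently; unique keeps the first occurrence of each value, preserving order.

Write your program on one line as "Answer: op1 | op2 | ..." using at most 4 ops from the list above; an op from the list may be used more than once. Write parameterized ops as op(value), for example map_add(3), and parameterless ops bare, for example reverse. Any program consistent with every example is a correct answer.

sort_desc | map_neg | sort_desc

Check, running the answer program on each example:
  [-2, -28, -5] -> [-2, -5, -28] -> [2, 5, 28] -> [28, 5, 2]
  [-40, -29, -20, 14, 10, -11, 24, -29] -> [24, 14, 10, -11, -20, -29, -29, -40] -> [-24, -14, -10, 11, 20, 29, 29, 40] -> [40, 29, 29, 20, 11, -10, -14, -24]
  [-25, 17, -25] -> [17, -25, -25] -> [-17, 25, 25] -> [25, 25, -17]
  [15, 12, -33, 42, 48, -44, -36, -36] -> [48, 42, 15, 12, -33, -36, -36, -44] -> [-48, -42, -15, -12, 33, 36, 36, 44] -> [44, 36, 36, 33, -12, -15, -42, -48]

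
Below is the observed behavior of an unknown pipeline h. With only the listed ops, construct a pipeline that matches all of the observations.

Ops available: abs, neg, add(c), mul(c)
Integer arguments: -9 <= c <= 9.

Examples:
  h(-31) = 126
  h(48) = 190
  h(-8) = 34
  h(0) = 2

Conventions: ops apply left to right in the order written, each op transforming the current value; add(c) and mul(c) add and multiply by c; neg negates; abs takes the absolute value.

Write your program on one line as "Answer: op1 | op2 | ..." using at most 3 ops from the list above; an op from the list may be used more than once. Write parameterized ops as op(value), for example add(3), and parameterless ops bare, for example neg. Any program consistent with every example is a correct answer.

mul(4) | add(-2) | abs

Check, running the answer program on each example:
  -31 -> -124 -> -126 -> 126
  48 -> 192 -> 190 -> 190
  -8 -> -32 -> -34 -> 34
  0 -> 0 -> -2 -> 2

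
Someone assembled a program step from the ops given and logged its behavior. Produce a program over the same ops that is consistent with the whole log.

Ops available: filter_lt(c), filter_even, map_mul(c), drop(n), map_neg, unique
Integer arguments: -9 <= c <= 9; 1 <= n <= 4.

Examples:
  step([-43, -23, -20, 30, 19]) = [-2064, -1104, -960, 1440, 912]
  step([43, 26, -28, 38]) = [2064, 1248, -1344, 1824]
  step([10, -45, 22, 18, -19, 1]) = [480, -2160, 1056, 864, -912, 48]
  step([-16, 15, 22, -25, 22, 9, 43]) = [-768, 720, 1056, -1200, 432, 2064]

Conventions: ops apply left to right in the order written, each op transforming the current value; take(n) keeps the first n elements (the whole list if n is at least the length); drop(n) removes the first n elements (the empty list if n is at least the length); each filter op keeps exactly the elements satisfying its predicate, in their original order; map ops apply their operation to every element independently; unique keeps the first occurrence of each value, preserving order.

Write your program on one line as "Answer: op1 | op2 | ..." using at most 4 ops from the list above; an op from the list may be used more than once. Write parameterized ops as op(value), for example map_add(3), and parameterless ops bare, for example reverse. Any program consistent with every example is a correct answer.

map_mul(6) | unique | map_neg | map_mul(-8)

Check, running the answer program on each example:
  [-43, -23, -20, 30, 19] -> [-258, -138, -120, 180, 114] -> [-258, -138, -120, 180, 114] -> [258, 138, 120, -180, -114] -> [-2064, -1104, -960, 1440, 912]
  [43, 26, -28, 38] -> [258, 156, -168, 228] -> [258, 156, -168, 228] -> [-258, -156, 168, -228] -> [2064, 1248, -1344, 1824]
  [10, -45, 22, 18, -19, 1] -> [60, -270, 132, 108, -114, 6] -> [60, -270, 132, 108, -114, 6] -> [-60, 270, -132, -108, 114, -6] -> [480, -2160, 1056, 864, -912, 48]
  [-16, 15, 22, -25, 22, 9, 43] -> [-96, 90, 132, -150, 132, 54, 258] -> [-96, 90, 132, -150, 54, 258] -> [96, -90, -132, 150, -54, -258] -> [-768, 720, 1056, -1200, 432, 2064]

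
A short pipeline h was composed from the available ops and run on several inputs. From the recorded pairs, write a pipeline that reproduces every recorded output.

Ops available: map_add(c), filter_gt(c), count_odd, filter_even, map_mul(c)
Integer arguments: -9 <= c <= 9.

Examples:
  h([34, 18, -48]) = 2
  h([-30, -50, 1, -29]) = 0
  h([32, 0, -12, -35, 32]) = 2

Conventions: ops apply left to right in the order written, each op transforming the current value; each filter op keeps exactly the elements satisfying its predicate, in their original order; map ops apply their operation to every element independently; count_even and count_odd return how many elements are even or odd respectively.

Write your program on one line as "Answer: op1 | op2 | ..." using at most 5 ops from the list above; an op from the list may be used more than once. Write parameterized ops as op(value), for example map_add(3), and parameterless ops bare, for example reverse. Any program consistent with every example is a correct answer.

map_add(9) | map_add(-4) | map_add(2) | filter_gt(7) | count_odd

Check, running the answer program on each example:
  [34, 18, -48] -> [43, 27, -39] -> [39, 23, -43] -> [41, 25, -41] -> [41, 25] -> 2
  [-30, -50, 1, -29] -> [-21, -41, 10, -20] -> [-25, -45, 6, -24] -> [-23, -43, 8, -22] -> [8] -> 0
  [32, 0, -12, -35, 32] -> [41, 9, -3, -26, 41] -> [37, 5, -7, -30, 37] -> [39, 7, -5, -28, 39] -> [39, 39] -> 2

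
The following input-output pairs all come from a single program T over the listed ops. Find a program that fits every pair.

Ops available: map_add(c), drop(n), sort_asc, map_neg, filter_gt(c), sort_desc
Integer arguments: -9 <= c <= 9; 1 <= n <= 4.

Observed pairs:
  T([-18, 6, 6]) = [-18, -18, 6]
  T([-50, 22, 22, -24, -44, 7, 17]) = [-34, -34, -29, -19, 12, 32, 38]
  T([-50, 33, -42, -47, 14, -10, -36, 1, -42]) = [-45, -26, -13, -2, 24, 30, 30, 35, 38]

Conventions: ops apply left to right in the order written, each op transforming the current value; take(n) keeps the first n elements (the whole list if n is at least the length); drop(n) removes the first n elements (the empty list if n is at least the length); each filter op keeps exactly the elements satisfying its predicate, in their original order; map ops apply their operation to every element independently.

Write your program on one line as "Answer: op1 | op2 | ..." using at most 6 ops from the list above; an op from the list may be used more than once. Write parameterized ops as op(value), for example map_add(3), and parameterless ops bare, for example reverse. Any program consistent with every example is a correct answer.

map_add(3) | map_add(1) | map_neg | map_add(-8) | sort_asc

Check, running the answer program on each example:
  [-18, 6, 6] -> [-15, 9, 9] -> [-14, 10, 10] -> [14, -10, -10] -> [6, -18, -18] -> [-18, -18, 6]
  [-50, 22, 22, -24, -44, 7, 17] -> [-47, 25, 25, -21, -41, 10, 20] -> [-46, 26, 26, -20, -40, 11, 21] -> [46, -26, -26, 20, 40, -11, -21] -> [38, -34, -34, 12, 32, -19, -29] -> [-34, -34, -29, -19, 12, 32, 38]
  [-50, 33, -42, -47, 14, -10, -36, 1, -42] -> [-47, 36, -39, -44, 17, -7, -33, 4, -39] -> [-46, 37, -38, -43, 18, -6, -32, 5, -38] -> [46, -37, 38, 43, -18, 6, 32, -5, 38] -> [38, -45, 30, 35, -26, -2, 24, -13, 30] -> [-45, -26, -13, -2, 24, 30, 30, 35, 38]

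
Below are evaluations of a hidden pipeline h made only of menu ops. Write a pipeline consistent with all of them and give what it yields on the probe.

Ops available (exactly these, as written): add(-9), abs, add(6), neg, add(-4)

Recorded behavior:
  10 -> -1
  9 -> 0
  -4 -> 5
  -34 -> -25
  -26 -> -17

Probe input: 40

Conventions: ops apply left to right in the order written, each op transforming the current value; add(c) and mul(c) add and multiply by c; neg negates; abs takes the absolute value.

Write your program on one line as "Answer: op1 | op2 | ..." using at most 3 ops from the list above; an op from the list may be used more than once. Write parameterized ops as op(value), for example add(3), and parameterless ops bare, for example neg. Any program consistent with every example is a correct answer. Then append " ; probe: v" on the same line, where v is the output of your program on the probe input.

abs | add(-9) | neg ; probe: -31

Check, running the answer program on each example:
  10 -> 10 -> 1 -> -1
  9 -> 9 -> 0 -> 0
  -4 -> 4 -> -5 -> 5
  -34 -> 34 -> 25 -> -25
  -26 -> 26 -> 17 -> -17
  probe: 40 -> 40 -> 31 -> -31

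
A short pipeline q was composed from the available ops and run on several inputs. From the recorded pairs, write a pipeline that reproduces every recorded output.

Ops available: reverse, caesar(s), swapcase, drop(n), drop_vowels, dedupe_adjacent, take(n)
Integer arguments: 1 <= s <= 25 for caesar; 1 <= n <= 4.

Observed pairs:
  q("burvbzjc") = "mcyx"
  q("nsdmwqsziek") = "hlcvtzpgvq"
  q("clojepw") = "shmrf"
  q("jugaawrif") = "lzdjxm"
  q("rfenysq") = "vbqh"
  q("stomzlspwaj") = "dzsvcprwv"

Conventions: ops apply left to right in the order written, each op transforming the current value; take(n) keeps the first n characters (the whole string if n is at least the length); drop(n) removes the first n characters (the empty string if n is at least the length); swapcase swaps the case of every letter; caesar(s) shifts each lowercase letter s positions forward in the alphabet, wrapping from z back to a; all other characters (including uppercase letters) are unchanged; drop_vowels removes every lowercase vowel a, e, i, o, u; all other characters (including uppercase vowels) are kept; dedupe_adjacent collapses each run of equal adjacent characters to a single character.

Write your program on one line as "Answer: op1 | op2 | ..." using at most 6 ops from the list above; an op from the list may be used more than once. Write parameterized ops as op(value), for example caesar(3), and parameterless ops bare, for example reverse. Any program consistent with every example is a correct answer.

reverse | caesar(3) | drop(1) | dedupe_adjacent | drop_vowels

Check, running the answer program on each example:
  "burvbzjc" -> "cjzbvrub" -> "fmceyuxe" -> "mceyuxe" -> "mceyuxe" -> "mcyx"
  "nsdmwqsziek" -> "keizsqwmdsn" -> "nhlcvtzpgvq" -> "hlcvtzpgvq" -> "hlcvtzpgvq" -> "hlcvtzpgvq"
  "clojepw" -> "wpejolc" -> "zshmrof" -> "shmrof" -> "shmrof" -> "shmrf"
  "jugaawrif" -> "firwaaguj" -> "iluzddjxm" -> "luzddjxm" -> "luzdjxm" -> "lzdjxm"
  "rfenysq" -> "qsynefr" -> "tvbqhiu" -> "vbqhiu" -> "vbqhiu" -> "vbqh"
  "stomzlspwaj" -> "jawpslzmots" -> "mdzsvocprwv" -> "dzsvocprwv" -> "dzsvocprwv" -> "dzsvcprwv"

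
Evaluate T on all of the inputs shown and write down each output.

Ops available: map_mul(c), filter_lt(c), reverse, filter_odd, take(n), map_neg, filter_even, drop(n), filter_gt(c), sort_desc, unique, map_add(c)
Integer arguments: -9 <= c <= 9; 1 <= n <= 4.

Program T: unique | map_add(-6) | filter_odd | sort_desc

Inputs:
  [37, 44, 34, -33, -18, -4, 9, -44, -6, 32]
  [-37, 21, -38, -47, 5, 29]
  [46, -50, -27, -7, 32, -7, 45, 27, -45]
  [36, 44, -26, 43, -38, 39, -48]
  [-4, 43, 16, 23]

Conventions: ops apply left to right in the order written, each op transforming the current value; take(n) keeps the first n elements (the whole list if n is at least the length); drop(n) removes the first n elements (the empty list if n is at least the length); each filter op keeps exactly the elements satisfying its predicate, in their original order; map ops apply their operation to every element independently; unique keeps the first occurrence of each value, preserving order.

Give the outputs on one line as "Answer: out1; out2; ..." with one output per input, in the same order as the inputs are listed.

Execution, op by op:
  [37, 44, 34, -33, -18, -4, 9, -44, -6, 32] -> [37, 44, 34, -33, -18, -4, 9, -44, -6, 32] -> [31, 38, 28, -39, -24, -10, 3, -50, -12, 26] -> [31, -39, 3] -> [31, 3, -39]
  [-37, 21, -38, -47, 5, 29] -> [-37, 21, -38, -47, 5, 29] -> [-43, 15, -44, -53, -1, 23] -> [-43, 15, -53, -1, 23] -> [23, 15, -1, -43, -53]
  [46, -50, -27, -7, 32, -7, 45, 27, -45] -> [46, -50, -27, -7, 32, 45, 27, -45] -> [40, -56, -33, -13, 26, 39, 21, -51] -> [-33, -13, 39, 21, -51] -> [39, 21, -13, -33, -51]
  [36, 44, -26, 43, -38, 39, -48] -> [36, 44, -26, 43, -38, 39, -48] -> [30, 38, -32, 37, -44, 33, -54] -> [37, 33] -> [37, 33]
  [-4, 43, 16, 23] -> [-4, 43, 16, 23] -> [-10, 37, 10, 17] -> [37, 17] -> [37, 17]

[31, 3, -39]; [23, 15, -1, -43, -53]; [39, 21, -13, -33, -51]; [37, 33]; [37, 17]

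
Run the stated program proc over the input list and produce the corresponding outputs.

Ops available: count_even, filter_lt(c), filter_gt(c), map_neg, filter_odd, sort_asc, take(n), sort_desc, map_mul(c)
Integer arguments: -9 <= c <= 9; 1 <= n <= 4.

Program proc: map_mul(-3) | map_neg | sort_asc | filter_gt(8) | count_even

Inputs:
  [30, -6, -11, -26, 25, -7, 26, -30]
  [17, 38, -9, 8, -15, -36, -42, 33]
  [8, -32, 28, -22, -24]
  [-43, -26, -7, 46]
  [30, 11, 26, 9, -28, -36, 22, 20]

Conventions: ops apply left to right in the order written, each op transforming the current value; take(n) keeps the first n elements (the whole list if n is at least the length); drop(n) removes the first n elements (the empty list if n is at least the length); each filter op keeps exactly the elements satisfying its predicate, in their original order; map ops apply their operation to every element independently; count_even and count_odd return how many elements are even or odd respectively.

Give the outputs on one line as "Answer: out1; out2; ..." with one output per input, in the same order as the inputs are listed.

Execution, op by op:
  [30, -6, -11, -26, 25, -7, 26, -30] -> [-90, 18, 33, 78, -75, 21, -78, 90] -> [90, -18, -33, -78, 75, -21, 78, -90] -> [-90, -78, -33, -21, -18, 75, 78, 90] -> [75, 78, 90] -> 2
  [17, 38, -9, 8, -15, -36, -42, 33] -> [-51, -114, 27, -24, 45, 108, 126, -99] -> [51, 114, -27, 24, -45, -108, -126, 99] -> [-126, -108, -45, -27, 24, 51, 99, 114] -> [24, 51, 99, 114] -> 2
  [8, -32, 28, -22, -24] -> [-24, 96, -84, 66, 72] -> [24, -96, 84, -66, -72] -> [-96, -72, -66, 24, 84] -> [24, 84] -> 2
  [-43, -26, -7, 46] -> [129, 78, 21, -138] -> [-129, -78, -21, 138] -> [-129, -78, -21, 138] -> [138] -> 1
  [30, 11, 26, 9, -28, -36, 22, 20] -> [-90, -33, -78, -27, 84, 108, -66, -60] -> [90, 33, 78, 27, -84, -108, 66, 60] -> [-108, -84, 27, 33, 60, 66, 78, 90] -> [27, 33, 60, 66, 78, 90] -> 4

2; 2; 2; 1; 4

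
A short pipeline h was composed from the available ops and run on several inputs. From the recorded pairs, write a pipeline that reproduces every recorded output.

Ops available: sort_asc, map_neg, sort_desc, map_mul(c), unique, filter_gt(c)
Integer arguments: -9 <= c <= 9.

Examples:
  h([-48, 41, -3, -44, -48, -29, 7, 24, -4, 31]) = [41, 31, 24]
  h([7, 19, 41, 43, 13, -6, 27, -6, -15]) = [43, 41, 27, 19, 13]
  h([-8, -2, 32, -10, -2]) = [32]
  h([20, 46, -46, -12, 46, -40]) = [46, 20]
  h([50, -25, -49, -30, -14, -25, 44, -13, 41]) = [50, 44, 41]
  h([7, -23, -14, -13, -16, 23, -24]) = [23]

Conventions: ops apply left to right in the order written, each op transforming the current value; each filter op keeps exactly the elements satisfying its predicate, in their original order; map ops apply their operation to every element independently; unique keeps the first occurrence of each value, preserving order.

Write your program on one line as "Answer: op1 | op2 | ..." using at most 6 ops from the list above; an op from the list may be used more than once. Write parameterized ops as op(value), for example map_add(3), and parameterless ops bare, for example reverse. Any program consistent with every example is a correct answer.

filter_gt(-7) | unique | filter_gt(-2) | sort_desc | filter_gt(8)

Check, running the answer program on each example:
  [-48, 41, -3, -44, -48, -29, 7, 24, -4, 31] -> [41, -3, 7, 24, -4, 31] -> [41, -3, 7, 24, -4, 31] -> [41, 7, 24, 31] -> [41, 31, 24, 7] -> [41, 31, 24]
  [7, 19, 41, 43, 13, -6, 27, -6, -15] -> [7, 19, 41, 43, 13, -6, 27, -6] -> [7, 19, 41, 43, 13, -6, 27] -> [7, 19, 41, 43, 13, 27] -> [43, 41, 27, 19, 13, 7] -> [43, 41, 27, 19, 13]
  [-8, -2, 32, -10, -2] -> [-2, 32, -2] -> [-2, 32] -> [32] -> [32] -> [32]
  [20, 46, -46, -12, 46, -40] -> [20, 46, 46] -> [20, 46] -> [20, 46] -> [46, 20] -> [46, 20]
  [50, -25, -49, -30, -14, -25, 44, -13, 41] -> [50, 44, 41] -> [50, 44, 41] -> [50, 44, 41] -> [50, 44, 41] -> [50, 44, 41]
  [7, -23, -14, -13, -16, 23, -24] -> [7, 23] -> [7, 23] -> [7, 23] -> [23, 7] -> [23]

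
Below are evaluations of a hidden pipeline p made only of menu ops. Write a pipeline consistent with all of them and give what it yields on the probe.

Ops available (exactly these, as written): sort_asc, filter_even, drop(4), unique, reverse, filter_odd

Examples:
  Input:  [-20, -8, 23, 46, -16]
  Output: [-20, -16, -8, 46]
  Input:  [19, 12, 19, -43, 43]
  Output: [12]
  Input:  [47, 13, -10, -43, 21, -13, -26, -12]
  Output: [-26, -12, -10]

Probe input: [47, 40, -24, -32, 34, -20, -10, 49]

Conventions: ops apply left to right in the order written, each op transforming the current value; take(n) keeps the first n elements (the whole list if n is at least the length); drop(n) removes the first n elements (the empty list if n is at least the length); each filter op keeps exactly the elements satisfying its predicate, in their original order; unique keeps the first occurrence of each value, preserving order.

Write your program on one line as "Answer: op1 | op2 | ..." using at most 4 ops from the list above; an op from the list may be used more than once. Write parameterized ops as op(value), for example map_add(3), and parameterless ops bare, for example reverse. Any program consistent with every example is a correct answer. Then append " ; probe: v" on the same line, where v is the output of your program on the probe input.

sort_asc | unique | filter_even ; probe: [-32, -24, -20, -10, 34, 40]

Check, running the answer program on each example:
  [-20, -8, 23, 46, -16] -> [-20, -16, -8, 23, 46] -> [-20, -16, -8, 23, 46] -> [-20, -16, -8, 46]
  [19, 12, 19, -43, 43] -> [-43, 12, 19, 19, 43] -> [-43, 12, 19, 43] -> [12]
  [47, 13, -10, -43, 21, -13, -26, -12] -> [-43, -26, -13, -12, -10, 13, 21, 47] -> [-43, -26, -13, -12, -10, 13, 21, 47] -> [-26, -12, -10]
  probe: [47, 40, -24, -32, 34, -20, -10, 49] -> [-32, -24, -20, -10, 34, 40, 47, 49] -> [-32, -24, -20, -10, 34, 40, 47, 49] -> [-32, -24, -20, -10, 34, 40]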